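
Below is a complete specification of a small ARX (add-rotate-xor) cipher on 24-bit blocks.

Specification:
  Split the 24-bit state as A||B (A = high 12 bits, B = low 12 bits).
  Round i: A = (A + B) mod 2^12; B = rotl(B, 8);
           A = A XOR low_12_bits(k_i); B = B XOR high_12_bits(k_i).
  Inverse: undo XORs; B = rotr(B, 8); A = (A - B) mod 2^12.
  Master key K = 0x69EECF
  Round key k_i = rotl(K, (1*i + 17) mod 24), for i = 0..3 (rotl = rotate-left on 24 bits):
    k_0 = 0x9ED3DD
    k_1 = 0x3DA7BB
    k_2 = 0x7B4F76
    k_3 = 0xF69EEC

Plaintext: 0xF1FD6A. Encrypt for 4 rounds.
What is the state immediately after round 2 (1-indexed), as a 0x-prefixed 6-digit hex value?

s_0 = plaintext = 0xF1FD6A
s_1 = Round(s_0, k_0) = 0xF5433B
s_2 = Round(s_1, k_1) = 0x5348E9
s_3 = Round(s_2, k_2) = 0x16BE3A
s_4 = Round(s_3, k_3) = 0x14958A

0x5348E9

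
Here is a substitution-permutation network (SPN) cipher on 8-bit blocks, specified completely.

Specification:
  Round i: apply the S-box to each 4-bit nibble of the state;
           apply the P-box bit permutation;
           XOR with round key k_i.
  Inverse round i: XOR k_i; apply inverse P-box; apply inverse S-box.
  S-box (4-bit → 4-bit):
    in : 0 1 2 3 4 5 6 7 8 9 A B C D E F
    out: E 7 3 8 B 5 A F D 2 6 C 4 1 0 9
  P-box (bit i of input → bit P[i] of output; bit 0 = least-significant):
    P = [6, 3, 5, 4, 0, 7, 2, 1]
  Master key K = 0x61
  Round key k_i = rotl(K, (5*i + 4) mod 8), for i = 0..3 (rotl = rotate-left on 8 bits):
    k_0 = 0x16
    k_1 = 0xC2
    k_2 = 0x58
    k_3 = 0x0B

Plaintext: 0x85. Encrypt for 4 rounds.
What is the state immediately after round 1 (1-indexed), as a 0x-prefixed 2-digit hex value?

0x71

s_0 = plaintext = 0x85
s_1 = Round(s_0, k_0) = 0x71
s_2 = Round(s_1, k_1) = 0x2D
s_3 = Round(s_2, k_2) = 0x99
s_4 = Round(s_3, k_3) = 0x83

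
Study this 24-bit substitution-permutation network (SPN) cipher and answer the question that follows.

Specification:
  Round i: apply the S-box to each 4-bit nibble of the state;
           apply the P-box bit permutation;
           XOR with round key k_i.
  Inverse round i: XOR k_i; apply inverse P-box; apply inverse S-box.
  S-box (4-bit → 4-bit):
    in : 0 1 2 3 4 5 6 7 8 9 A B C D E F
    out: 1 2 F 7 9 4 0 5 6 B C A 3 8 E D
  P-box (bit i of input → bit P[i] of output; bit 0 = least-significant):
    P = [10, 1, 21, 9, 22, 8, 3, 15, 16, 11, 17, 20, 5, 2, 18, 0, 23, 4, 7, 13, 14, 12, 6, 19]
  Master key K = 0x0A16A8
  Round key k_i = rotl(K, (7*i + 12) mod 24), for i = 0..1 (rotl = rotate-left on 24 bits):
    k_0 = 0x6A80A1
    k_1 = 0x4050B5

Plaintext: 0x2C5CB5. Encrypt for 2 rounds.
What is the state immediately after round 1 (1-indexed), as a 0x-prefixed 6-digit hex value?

s_0 = plaintext = 0x2C5CB5
s_1 = Round(s_0, k_0) = 0xC759F1
s_2 = Round(s_1, k_1) = 0x95883F

0xC759F1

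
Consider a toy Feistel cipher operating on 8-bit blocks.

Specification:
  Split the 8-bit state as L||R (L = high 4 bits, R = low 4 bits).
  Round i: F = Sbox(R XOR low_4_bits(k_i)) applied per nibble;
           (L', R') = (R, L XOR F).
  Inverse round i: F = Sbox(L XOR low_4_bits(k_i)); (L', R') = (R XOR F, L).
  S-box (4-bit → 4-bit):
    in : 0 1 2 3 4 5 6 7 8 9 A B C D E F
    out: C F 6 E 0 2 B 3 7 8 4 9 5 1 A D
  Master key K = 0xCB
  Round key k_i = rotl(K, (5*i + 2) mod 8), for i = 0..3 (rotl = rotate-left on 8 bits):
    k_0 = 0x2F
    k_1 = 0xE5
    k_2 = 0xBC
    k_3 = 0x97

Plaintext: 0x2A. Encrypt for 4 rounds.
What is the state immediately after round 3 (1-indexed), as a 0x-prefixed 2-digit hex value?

s_0 = plaintext = 0x2A
s_1 = Round(s_0, k_0) = 0xA0
s_2 = Round(s_1, k_1) = 0x08
s_3 = Round(s_2, k_2) = 0x80
s_4 = Round(s_3, k_3) = 0x0B

0x80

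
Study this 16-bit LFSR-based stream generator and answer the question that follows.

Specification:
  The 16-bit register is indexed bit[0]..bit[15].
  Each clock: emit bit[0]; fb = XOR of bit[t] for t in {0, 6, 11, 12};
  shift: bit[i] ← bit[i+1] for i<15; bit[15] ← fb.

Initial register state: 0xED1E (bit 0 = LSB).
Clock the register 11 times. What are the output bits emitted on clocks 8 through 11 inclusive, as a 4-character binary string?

reg_0 = 0xED1E
clock 1: out=0, reg = 0xF68F
clock 2: out=1, reg = 0x7B47
clock 3: out=1, reg = 0x3DA3
clock 4: out=1, reg = 0x9ED1
clock 5: out=1, reg = 0x4F68
clock 6: out=0, reg = 0x27B4
clock 7: out=0, reg = 0x13DA
clock 8: out=0, reg = 0x09ED
clock 9: out=1, reg = 0x84F6
clock 10: out=0, reg = 0xC27B
clock 11: out=1, reg = 0x613D

0101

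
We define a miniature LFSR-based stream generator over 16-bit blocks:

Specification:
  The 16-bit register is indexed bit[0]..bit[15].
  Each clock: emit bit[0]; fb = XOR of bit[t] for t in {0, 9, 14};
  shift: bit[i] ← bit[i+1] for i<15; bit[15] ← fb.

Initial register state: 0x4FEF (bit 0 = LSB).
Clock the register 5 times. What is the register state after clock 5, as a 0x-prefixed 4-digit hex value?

reg_0 = 0x4FEF
clock 1: out=1, reg = 0xA7F7
clock 2: out=1, reg = 0x53FB
clock 3: out=1, reg = 0xA9FD
clock 4: out=1, reg = 0xD4FE
clock 5: out=0, reg = 0xEA7F

0xEA7F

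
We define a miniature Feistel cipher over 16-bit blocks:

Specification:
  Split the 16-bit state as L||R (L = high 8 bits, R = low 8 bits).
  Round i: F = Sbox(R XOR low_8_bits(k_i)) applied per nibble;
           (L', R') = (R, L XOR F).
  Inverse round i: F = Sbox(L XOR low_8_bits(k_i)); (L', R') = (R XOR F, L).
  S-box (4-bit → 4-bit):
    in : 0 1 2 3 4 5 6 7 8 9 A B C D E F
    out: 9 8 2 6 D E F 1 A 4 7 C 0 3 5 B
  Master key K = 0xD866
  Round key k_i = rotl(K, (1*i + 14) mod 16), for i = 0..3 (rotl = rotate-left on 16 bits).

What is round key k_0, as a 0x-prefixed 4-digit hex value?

K = 0xD866
k_0 = rotl(K, (1*0+14) mod 16) = rotl(K, 14) = 0xB619

0xB619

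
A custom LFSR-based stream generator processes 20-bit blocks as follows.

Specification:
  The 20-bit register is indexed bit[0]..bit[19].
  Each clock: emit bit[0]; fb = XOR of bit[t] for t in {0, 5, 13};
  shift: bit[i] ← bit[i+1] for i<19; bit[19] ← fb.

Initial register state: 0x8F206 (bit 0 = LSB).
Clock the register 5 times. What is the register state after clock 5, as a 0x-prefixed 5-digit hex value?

0x8C790

reg_0 = 0x8F206
clock 1: out=0, reg = 0xC7903
clock 2: out=1, reg = 0x63C81
clock 3: out=1, reg = 0x31E40
clock 4: out=0, reg = 0x18F20
clock 5: out=0, reg = 0x8C790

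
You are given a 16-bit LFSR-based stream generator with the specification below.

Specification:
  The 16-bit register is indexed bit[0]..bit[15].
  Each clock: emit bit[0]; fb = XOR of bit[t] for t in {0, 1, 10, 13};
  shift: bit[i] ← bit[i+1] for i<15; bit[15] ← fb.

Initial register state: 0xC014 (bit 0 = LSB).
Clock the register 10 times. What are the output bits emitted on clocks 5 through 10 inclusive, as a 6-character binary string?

100000

reg_0 = 0xC014
clock 1: out=0, reg = 0x600A
clock 2: out=0, reg = 0x3005
clock 3: out=1, reg = 0x1802
clock 4: out=0, reg = 0x8C01
clock 5: out=1, reg = 0x4600
clock 6: out=0, reg = 0xA300
clock 7: out=0, reg = 0xD180
clock 8: out=0, reg = 0x68C0
clock 9: out=0, reg = 0xB460
clock 10: out=0, reg = 0x5A30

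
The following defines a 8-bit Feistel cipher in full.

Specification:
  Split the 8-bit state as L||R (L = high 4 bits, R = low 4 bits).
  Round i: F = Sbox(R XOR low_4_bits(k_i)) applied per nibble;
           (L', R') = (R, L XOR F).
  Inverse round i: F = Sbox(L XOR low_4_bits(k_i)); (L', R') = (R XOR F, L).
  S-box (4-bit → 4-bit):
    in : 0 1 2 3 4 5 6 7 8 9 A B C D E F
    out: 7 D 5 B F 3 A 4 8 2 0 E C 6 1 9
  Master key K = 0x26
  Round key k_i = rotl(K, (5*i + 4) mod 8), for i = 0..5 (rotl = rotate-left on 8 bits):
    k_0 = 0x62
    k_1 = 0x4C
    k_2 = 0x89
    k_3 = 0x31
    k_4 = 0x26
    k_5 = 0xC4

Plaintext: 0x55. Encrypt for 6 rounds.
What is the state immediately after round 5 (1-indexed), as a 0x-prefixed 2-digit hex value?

s_0 = plaintext = 0x55
s_1 = Round(s_0, k_0) = 0x51
s_2 = Round(s_1, k_1) = 0x13
s_3 = Round(s_2, k_2) = 0x31
s_4 = Round(s_3, k_3) = 0x14
s_5 = Round(s_4, k_4) = 0x44
s_6 = Round(s_5, k_5) = 0x43

0x44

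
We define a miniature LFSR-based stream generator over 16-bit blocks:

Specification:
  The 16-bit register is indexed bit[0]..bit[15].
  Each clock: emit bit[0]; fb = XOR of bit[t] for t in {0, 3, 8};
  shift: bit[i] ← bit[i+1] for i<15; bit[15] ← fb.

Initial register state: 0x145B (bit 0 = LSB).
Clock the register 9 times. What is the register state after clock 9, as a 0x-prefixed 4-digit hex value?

reg_0 = 0x145B
clock 1: out=1, reg = 0x0A2D
clock 2: out=1, reg = 0x0516
clock 3: out=0, reg = 0x828B
clock 4: out=1, reg = 0x4145
clock 5: out=1, reg = 0x20A2
clock 6: out=0, reg = 0x1051
clock 7: out=1, reg = 0x8828
clock 8: out=0, reg = 0xC414
clock 9: out=0, reg = 0x620A

0x620A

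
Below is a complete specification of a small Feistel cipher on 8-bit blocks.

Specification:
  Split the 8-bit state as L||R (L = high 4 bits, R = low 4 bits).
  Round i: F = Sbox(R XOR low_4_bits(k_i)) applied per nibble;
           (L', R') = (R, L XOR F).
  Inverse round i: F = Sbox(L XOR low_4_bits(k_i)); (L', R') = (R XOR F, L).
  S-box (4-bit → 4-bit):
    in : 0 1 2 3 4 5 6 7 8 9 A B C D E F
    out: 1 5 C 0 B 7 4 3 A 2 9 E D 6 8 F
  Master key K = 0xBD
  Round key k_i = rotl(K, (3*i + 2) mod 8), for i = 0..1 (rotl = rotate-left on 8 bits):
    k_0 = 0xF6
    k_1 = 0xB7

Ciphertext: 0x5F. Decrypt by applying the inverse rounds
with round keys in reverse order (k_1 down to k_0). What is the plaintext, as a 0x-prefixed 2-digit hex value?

s_0 = ciphertext = 0x5F
s_1 = InvRound(s_0, k_1) = 0x35
s_2 = InvRound(s_1, k_0) = 0x23

0x23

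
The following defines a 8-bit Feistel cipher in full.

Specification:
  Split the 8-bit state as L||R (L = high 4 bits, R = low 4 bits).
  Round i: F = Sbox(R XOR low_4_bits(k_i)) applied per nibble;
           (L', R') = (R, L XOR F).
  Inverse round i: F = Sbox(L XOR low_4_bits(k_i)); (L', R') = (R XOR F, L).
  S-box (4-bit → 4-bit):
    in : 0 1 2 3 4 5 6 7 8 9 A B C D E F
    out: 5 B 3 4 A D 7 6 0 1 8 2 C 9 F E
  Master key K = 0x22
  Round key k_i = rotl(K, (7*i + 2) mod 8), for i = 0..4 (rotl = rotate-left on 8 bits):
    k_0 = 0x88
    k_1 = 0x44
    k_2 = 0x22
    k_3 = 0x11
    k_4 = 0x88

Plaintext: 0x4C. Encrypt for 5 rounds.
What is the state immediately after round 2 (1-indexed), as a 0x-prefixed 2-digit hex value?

s_0 = plaintext = 0x4C
s_1 = Round(s_0, k_0) = 0xCE
s_2 = Round(s_1, k_1) = 0xE4
s_3 = Round(s_2, k_2) = 0x49
s_4 = Round(s_3, k_3) = 0x94
s_5 = Round(s_4, k_4) = 0x45

0xE4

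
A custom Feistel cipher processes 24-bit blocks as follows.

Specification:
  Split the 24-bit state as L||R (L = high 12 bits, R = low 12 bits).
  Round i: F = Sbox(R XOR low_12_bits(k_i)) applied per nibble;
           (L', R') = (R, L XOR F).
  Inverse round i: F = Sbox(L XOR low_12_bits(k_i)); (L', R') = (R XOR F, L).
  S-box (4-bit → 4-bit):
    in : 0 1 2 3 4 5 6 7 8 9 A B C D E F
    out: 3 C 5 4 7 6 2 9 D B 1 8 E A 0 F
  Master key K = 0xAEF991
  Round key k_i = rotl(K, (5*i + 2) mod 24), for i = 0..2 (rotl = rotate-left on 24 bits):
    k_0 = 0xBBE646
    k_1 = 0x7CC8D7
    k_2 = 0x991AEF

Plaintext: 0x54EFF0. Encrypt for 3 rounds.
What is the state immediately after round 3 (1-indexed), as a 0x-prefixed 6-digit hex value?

s_0 = plaintext = 0x54EFF0
s_1 = Round(s_0, k_0) = 0xFF0ECC
s_2 = Round(s_1, k_1) = 0xECCD38
s_3 = Round(s_2, k_2) = 0xD38765

0xD38765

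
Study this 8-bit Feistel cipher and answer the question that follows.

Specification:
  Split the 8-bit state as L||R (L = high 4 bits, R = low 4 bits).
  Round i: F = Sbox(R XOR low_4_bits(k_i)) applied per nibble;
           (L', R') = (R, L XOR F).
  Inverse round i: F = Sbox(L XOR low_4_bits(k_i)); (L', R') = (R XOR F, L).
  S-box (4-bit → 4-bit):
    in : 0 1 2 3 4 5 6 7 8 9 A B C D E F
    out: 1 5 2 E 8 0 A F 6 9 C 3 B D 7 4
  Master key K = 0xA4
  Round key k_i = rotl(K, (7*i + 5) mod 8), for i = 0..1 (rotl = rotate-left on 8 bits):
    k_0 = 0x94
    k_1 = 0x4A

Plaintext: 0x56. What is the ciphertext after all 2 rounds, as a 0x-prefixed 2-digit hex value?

0x7B

s_0 = plaintext = 0x56
s_1 = Round(s_0, k_0) = 0x67
s_2 = Round(s_1, k_1) = 0x7B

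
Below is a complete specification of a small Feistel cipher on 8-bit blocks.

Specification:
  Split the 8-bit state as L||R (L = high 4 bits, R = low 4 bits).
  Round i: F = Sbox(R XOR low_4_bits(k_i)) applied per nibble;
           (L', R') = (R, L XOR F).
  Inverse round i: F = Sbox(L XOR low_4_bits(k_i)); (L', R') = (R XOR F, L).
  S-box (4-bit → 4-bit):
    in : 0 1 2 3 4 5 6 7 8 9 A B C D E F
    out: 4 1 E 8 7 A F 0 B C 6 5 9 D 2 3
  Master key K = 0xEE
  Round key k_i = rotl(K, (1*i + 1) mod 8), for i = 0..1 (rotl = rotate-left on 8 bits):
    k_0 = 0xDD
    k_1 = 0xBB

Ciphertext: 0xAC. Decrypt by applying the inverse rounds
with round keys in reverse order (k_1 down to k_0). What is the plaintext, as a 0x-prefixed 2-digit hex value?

s_0 = ciphertext = 0xAC
s_1 = InvRound(s_0, k_1) = 0xDA
s_2 = InvRound(s_1, k_0) = 0xED

0xED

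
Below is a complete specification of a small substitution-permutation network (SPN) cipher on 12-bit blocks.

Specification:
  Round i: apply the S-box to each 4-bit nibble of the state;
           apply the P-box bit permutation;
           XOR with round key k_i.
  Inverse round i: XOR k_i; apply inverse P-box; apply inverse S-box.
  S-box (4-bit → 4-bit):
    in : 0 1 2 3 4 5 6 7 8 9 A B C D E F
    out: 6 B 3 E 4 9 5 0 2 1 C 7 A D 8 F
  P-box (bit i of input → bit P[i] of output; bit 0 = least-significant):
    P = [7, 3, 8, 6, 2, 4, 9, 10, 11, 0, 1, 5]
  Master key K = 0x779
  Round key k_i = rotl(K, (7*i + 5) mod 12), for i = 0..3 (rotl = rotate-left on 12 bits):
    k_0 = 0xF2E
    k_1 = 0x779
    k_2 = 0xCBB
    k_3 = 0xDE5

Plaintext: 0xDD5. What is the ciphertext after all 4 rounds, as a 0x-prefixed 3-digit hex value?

0xEF9

s_0 = plaintext = 0xDD5
s_1 = Round(s_0, k_0) = 0x1C8
s_2 = Round(s_1, k_1) = 0xB40
s_3 = Round(s_2, k_2) = 0x7B0
s_4 = Round(s_3, k_3) = 0xEF9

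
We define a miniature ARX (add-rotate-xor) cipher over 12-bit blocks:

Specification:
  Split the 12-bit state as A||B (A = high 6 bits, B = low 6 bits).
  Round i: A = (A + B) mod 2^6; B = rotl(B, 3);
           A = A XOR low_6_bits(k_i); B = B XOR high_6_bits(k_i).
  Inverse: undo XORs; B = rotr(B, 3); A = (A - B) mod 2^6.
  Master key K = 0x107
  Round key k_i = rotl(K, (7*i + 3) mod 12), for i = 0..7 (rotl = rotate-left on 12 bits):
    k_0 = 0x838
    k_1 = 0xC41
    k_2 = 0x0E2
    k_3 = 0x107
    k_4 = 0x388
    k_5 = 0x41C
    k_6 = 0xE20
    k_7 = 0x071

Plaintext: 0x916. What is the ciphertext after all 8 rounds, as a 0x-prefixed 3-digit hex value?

s_0 = plaintext = 0x916
s_1 = Round(s_0, k_0) = 0x092
s_2 = Round(s_1, k_1) = 0x563
s_3 = Round(s_2, k_2) = 0x69F
s_4 = Round(s_3, k_3) = 0xFBF
s_5 = Round(s_4, k_4) = 0xD71
s_6 = Round(s_5, k_5) = 0xE9E
s_7 = Round(s_6, k_6) = 0xE0B
s_8 = Round(s_7, k_7) = 0xC98

0xC98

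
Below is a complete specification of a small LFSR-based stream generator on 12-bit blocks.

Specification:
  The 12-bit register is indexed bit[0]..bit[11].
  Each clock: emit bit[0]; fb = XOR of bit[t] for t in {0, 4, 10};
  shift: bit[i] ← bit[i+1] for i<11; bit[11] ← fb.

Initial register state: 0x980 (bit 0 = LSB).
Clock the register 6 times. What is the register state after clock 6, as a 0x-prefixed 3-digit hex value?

reg_0 = 0x980
clock 1: out=0, reg = 0x4C0
clock 2: out=0, reg = 0xA60
clock 3: out=0, reg = 0x530
clock 4: out=0, reg = 0x298
clock 5: out=0, reg = 0x94C
clock 6: out=0, reg = 0x4A6

0x4A6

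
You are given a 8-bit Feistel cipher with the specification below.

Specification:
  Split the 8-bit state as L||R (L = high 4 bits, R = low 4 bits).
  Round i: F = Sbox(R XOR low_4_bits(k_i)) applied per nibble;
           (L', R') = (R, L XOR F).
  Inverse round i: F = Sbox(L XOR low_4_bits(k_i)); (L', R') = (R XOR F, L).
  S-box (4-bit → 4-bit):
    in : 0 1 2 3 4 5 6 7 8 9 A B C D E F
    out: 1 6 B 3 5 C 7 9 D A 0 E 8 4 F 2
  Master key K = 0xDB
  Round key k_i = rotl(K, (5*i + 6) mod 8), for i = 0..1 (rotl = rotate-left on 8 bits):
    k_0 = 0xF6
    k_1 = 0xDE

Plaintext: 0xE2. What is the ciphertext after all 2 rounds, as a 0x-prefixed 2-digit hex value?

s_0 = plaintext = 0xE2
s_1 = Round(s_0, k_0) = 0x2B
s_2 = Round(s_1, k_1) = 0xBE

0xBE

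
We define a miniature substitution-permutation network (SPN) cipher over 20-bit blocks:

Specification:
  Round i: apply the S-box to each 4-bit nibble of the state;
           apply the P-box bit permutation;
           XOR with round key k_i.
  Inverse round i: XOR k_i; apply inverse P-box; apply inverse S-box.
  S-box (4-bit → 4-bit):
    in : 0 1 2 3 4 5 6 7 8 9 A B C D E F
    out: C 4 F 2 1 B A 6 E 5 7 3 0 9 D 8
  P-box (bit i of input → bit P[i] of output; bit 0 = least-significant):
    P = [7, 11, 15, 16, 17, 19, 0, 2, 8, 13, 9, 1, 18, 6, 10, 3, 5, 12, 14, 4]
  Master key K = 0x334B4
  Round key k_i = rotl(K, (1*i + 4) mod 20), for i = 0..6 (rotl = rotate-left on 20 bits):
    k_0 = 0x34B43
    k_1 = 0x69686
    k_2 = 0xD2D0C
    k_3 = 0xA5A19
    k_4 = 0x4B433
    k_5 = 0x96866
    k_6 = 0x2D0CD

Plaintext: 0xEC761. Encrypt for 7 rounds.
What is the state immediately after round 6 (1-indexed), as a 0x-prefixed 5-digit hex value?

s_0 = plaintext = 0xEC761
s_1 = Round(s_0, k_0) = 0xBA977
s_2 = Round(s_1, k_1) = 0xA09E7
s_3 = Round(s_2, k_2) = 0xFF221
s_4 = Round(s_3, k_3) = 0x0F906
s_5 = Round(s_4, k_4) = 0x5FF2E
s_6 = Round(s_5, k_5) = 0x2F8D9
s_7 = Round(s_6, k_6) = 0x02273

0x2F8D9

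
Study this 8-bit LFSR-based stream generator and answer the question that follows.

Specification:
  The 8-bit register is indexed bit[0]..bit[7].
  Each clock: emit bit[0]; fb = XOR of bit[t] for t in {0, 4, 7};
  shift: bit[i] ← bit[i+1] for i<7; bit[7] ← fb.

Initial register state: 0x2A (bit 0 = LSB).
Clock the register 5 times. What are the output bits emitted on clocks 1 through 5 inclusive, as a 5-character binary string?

reg_0 = 0x2A
clock 1: out=0, reg = 0x15
clock 2: out=1, reg = 0x0A
clock 3: out=0, reg = 0x05
clock 4: out=1, reg = 0x82
clock 5: out=0, reg = 0xC1

01010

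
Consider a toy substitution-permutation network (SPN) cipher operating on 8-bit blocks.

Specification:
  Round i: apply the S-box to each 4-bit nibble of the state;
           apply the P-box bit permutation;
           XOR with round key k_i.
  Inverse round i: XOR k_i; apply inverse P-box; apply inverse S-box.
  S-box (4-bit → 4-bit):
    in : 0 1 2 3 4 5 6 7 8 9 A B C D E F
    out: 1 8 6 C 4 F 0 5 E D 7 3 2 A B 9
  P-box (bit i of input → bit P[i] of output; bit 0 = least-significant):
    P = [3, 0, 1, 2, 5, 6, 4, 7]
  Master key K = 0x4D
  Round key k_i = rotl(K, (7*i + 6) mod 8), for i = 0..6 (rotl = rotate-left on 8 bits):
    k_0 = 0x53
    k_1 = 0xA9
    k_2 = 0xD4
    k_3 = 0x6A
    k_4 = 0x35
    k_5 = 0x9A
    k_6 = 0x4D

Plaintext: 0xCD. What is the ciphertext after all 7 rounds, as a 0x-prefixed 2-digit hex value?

0x40

s_0 = plaintext = 0xCD
s_1 = Round(s_0, k_0) = 0x16
s_2 = Round(s_1, k_1) = 0x29
s_3 = Round(s_2, k_2) = 0x8A
s_4 = Round(s_3, k_3) = 0xB1
s_5 = Round(s_4, k_4) = 0x51
s_6 = Round(s_5, k_5) = 0x6E
s_7 = Round(s_6, k_6) = 0x40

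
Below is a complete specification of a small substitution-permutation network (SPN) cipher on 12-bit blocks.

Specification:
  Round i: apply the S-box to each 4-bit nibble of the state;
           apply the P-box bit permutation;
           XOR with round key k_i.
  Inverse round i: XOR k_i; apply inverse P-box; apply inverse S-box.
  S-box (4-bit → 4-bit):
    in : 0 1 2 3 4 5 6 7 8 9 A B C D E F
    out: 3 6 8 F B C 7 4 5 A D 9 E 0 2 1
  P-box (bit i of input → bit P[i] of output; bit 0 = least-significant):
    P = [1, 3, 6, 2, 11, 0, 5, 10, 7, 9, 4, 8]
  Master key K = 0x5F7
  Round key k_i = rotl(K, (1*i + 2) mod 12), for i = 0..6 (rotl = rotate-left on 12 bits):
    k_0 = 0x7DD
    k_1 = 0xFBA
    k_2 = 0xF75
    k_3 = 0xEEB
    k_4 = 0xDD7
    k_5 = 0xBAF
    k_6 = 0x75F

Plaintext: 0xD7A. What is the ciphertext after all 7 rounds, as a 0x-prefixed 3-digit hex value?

0x2E0

s_0 = plaintext = 0xD7A
s_1 = Round(s_0, k_0) = 0x7BB
s_2 = Round(s_1, k_1) = 0x3AC
s_3 = Round(s_2, k_2) = 0x089
s_4 = Round(s_3, k_3) = 0x447
s_5 = Round(s_4, k_4) = 0x216
s_6 = Round(s_5, k_5) = 0xAC4
s_7 = Round(s_6, k_6) = 0x2E0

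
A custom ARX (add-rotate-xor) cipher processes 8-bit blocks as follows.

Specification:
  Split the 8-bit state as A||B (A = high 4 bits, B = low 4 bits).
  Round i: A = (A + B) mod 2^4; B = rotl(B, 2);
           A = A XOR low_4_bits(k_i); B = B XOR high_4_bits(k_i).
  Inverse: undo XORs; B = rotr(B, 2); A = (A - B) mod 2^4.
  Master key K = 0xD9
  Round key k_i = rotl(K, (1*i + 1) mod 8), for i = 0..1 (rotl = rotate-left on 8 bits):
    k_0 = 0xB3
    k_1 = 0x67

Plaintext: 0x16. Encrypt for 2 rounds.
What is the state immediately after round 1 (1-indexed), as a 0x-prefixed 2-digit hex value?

s_0 = plaintext = 0x16
s_1 = Round(s_0, k_0) = 0x42
s_2 = Round(s_1, k_1) = 0x1E

0x42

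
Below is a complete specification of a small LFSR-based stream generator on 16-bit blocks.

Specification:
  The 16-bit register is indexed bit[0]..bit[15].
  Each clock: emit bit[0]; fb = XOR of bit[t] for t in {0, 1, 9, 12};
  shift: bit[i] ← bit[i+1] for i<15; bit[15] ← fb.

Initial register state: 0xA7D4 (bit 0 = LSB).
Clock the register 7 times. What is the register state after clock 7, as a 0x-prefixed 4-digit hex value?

reg_0 = 0xA7D4
clock 1: out=0, reg = 0xD3EA
clock 2: out=0, reg = 0xE9F5
clock 3: out=1, reg = 0xF4FA
clock 4: out=0, reg = 0x7A7D
clock 5: out=1, reg = 0xBD3E
clock 6: out=0, reg = 0x5E9F
clock 7: out=1, reg = 0x2F4F

0x2F4F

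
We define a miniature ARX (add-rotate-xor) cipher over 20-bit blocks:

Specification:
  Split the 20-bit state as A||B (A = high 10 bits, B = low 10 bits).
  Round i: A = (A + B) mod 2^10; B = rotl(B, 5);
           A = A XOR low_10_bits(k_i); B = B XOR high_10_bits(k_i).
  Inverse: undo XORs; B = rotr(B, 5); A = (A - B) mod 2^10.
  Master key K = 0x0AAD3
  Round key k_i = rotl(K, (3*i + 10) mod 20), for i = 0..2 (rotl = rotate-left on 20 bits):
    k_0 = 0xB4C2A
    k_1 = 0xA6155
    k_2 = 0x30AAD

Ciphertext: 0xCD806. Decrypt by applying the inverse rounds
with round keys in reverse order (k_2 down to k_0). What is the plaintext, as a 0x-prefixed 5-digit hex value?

0xFC868

s_0 = ciphertext = 0xCD806
s_1 = InvRound(s_0, k_2) = 0x45486
s_2 = InvRound(s_1, k_1) = 0x1C3D0
s_3 = InvRound(s_2, k_0) = 0xFC868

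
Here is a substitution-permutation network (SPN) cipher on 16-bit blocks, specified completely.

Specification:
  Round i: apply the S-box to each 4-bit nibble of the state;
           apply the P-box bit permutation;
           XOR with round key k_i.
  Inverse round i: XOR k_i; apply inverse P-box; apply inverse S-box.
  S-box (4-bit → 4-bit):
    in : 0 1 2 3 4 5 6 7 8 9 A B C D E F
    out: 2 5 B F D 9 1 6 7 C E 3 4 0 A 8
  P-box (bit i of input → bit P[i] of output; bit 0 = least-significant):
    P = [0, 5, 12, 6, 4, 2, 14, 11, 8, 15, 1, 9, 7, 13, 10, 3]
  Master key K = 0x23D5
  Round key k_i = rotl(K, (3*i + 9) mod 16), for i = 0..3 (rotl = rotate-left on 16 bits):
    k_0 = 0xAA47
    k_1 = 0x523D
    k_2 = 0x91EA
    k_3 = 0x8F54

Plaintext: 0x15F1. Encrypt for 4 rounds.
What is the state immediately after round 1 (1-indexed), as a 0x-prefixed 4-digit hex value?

s_0 = plaintext = 0x15F1
s_1 = Round(s_0, k_0) = 0xB5C6
s_2 = Round(s_1, k_1) = 0x31BC
s_3 = Round(s_2, k_2) = 0xA474
s_4 = Round(s_3, k_3) = 0xF81B

0xB5C6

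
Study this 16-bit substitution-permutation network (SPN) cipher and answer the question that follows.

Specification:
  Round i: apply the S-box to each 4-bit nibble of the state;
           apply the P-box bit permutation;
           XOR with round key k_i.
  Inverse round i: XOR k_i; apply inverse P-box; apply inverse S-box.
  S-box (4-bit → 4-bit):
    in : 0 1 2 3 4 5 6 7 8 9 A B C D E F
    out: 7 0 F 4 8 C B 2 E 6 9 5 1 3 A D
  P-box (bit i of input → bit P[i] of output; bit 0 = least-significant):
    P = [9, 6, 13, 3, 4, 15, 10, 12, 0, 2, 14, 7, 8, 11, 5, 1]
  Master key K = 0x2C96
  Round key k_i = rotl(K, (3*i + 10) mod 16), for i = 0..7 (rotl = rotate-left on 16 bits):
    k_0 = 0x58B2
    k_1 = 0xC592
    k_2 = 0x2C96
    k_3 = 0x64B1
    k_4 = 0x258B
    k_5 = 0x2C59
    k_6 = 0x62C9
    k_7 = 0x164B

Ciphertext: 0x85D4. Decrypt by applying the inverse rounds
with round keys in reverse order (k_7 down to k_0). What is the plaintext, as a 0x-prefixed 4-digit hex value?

0x7053

s_0 = ciphertext = 0x85D4
s_1 = InvRound(s_0, k_7) = 0xA66A
s_2 = InvRound(s_1, k_6) = 0x5F91
s_3 = InvRound(s_2, k_5) = 0xC542
s_4 = InvRound(s_3, k_4) = 0x1F78
s_5 = InvRound(s_4, k_3) = 0xDF42
s_6 = InvRound(s_5, k_2) = 0xC860
s_7 = InvRound(s_6, k_1) = 0x24B7
s_8 = InvRound(s_7, k_0) = 0x7053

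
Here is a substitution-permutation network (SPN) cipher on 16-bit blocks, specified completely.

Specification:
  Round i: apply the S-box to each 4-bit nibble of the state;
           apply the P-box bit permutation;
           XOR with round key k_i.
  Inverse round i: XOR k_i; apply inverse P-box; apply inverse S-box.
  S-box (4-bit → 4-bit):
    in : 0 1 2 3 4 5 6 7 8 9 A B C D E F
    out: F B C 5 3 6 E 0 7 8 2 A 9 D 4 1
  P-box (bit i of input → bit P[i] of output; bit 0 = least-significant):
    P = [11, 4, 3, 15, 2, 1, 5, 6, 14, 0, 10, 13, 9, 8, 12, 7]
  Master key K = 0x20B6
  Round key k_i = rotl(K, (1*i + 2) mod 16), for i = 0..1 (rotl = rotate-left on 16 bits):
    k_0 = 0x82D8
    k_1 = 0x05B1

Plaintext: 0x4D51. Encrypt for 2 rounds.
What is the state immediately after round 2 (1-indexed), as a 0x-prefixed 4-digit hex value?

0x7001

s_0 = plaintext = 0x4D51
s_1 = Round(s_0, k_0) = 0x6DEA
s_2 = Round(s_1, k_1) = 0x7001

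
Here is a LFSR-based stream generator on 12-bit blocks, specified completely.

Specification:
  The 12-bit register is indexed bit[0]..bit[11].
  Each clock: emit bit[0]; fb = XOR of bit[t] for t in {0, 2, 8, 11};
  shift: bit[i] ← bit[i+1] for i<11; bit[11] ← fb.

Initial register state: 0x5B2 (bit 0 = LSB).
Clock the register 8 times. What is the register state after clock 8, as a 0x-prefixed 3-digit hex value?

reg_0 = 0x5B2
clock 1: out=0, reg = 0xAD9
clock 2: out=1, reg = 0x56C
clock 3: out=0, reg = 0x2B6
clock 4: out=0, reg = 0x95B
clock 5: out=1, reg = 0xCAD
clock 6: out=1, reg = 0xE56
clock 7: out=0, reg = 0x72B
clock 8: out=1, reg = 0x395

0x395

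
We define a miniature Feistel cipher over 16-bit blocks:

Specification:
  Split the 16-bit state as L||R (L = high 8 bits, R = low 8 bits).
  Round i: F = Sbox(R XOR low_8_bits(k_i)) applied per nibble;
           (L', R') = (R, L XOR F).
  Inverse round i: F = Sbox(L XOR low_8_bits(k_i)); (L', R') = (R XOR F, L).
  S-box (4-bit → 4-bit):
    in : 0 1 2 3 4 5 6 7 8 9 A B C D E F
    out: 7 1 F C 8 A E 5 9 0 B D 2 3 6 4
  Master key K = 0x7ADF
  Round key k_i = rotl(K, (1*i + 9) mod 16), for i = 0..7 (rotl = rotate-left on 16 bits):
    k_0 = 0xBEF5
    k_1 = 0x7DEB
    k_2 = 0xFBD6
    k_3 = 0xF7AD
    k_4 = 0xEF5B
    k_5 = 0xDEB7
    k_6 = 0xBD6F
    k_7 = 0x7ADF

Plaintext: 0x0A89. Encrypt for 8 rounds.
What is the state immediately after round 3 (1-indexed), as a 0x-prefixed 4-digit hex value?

0x55C4

s_0 = plaintext = 0x0A89
s_1 = Round(s_0, k_0) = 0x8958
s_2 = Round(s_1, k_1) = 0x5855
s_3 = Round(s_2, k_2) = 0x55C4
s_4 = Round(s_3, k_3) = 0xC4B5
s_5 = Round(s_4, k_4) = 0xB5A2
s_6 = Round(s_5, k_5) = 0xA2AF
s_7 = Round(s_6, k_6) = 0xAF85
s_8 = Round(s_7, k_7) = 0x8504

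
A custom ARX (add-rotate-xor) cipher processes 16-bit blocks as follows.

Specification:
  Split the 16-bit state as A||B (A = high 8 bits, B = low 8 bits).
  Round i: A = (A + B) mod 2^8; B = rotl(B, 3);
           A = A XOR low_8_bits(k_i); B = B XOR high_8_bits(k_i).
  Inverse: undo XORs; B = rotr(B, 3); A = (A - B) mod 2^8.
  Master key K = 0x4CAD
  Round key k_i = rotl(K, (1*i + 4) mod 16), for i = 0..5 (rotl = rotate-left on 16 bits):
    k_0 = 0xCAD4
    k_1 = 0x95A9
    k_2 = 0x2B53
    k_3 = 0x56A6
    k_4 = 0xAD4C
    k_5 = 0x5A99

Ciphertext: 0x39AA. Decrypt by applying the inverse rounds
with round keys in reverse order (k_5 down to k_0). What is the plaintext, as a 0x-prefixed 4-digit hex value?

0xF398

s_0 = ciphertext = 0x39AA
s_1 = InvRound(s_0, k_5) = 0x821E
s_2 = InvRound(s_1, k_4) = 0x5876
s_3 = InvRound(s_2, k_3) = 0xFA04
s_4 = InvRound(s_3, k_2) = 0xC4E5
s_5 = InvRound(s_4, k_1) = 0x5F0E
s_6 = InvRound(s_5, k_0) = 0xF398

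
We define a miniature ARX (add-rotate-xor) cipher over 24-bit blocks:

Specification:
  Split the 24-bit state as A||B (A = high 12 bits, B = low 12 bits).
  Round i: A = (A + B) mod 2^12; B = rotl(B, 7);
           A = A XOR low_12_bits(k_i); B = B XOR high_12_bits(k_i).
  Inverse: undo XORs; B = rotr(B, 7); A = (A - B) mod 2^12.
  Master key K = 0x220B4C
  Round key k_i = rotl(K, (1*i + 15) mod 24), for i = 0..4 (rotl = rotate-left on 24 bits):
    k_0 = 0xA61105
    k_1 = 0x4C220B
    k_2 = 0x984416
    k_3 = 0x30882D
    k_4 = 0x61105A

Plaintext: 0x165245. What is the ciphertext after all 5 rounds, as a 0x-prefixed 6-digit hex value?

s_0 = plaintext = 0x165245
s_1 = Round(s_0, k_0) = 0x2AF8F3
s_2 = Round(s_1, k_1) = 0x9A9D05
s_3 = Round(s_2, k_2) = 0x2B8B6C
s_4 = Round(s_3, k_3) = 0x609553
s_5 = Round(s_4, k_4) = 0xB06FBB

0xB06FBB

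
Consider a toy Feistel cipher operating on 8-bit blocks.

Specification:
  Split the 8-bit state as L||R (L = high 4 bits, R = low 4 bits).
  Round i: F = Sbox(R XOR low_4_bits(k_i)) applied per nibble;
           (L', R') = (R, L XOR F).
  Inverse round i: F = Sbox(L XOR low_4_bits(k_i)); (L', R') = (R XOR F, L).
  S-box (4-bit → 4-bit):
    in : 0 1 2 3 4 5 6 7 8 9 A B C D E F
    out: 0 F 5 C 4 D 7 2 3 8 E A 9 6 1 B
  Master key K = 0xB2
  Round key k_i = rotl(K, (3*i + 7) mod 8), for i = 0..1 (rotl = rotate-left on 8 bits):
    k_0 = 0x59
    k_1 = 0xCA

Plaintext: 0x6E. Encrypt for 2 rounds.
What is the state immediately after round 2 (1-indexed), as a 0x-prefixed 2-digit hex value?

0x4F

s_0 = plaintext = 0x6E
s_1 = Round(s_0, k_0) = 0xE4
s_2 = Round(s_1, k_1) = 0x4F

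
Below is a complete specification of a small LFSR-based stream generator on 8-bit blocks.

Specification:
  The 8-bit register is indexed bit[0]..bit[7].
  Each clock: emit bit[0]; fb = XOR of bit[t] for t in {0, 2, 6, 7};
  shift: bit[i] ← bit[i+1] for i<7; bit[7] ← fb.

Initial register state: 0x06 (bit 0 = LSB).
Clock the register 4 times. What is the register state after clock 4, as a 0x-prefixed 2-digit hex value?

0x10

reg_0 = 0x06
clock 1: out=0, reg = 0x83
clock 2: out=1, reg = 0x41
clock 3: out=1, reg = 0x20
clock 4: out=0, reg = 0x10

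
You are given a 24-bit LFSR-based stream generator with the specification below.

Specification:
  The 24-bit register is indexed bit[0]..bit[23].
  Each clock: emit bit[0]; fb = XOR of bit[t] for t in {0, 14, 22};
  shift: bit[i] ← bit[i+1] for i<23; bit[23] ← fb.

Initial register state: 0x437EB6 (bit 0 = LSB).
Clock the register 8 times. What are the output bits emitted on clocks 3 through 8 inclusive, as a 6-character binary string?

101101

reg_0 = 0x437EB6
clock 1: out=0, reg = 0x21BF5B
clock 2: out=1, reg = 0x90DFAD
clock 3: out=1, reg = 0x486FD6
clock 4: out=0, reg = 0x2437EB
clock 5: out=1, reg = 0x921BF5
clock 6: out=1, reg = 0xC90DFA
clock 7: out=0, reg = 0xE486FD
clock 8: out=1, reg = 0x72437E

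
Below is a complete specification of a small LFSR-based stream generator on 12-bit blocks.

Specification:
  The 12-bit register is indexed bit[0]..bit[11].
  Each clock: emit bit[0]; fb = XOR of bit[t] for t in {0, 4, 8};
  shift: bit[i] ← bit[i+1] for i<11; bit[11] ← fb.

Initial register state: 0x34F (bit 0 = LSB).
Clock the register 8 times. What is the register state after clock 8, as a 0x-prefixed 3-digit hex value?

reg_0 = 0x34F
clock 1: out=1, reg = 0x1A7
clock 2: out=1, reg = 0x0D3
clock 3: out=1, reg = 0x069
clock 4: out=1, reg = 0x834
clock 5: out=0, reg = 0xC1A
clock 6: out=0, reg = 0xE0D
clock 7: out=1, reg = 0xF06
clock 8: out=0, reg = 0xF83

0xF83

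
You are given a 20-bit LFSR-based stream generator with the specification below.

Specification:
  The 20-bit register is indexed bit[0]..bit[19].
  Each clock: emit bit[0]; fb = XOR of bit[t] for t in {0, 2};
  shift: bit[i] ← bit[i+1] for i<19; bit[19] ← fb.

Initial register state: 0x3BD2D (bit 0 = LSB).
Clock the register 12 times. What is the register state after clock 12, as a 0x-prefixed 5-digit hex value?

0x2663B

reg_0 = 0x3BD2D
clock 1: out=1, reg = 0x1DE96
clock 2: out=0, reg = 0x8EF4B
clock 3: out=1, reg = 0xC77A5
clock 4: out=1, reg = 0x63BD2
clock 5: out=0, reg = 0x31DE9
clock 6: out=1, reg = 0x98EF4
clock 7: out=0, reg = 0xCC77A
clock 8: out=0, reg = 0x663BD
clock 9: out=1, reg = 0x331DE
clock 10: out=0, reg = 0x998EF
clock 11: out=1, reg = 0x4CC77
clock 12: out=1, reg = 0x2663B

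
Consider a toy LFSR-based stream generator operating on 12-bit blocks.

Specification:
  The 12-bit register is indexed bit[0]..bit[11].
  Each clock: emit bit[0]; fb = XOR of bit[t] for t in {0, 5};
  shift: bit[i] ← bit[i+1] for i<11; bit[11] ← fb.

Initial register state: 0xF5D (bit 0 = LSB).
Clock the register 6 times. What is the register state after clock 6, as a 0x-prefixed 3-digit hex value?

0x9FD

reg_0 = 0xF5D
clock 1: out=1, reg = 0xFAE
clock 2: out=0, reg = 0xFD7
clock 3: out=1, reg = 0xFEB
clock 4: out=1, reg = 0x7F5
clock 5: out=1, reg = 0x3FA
clock 6: out=0, reg = 0x9FD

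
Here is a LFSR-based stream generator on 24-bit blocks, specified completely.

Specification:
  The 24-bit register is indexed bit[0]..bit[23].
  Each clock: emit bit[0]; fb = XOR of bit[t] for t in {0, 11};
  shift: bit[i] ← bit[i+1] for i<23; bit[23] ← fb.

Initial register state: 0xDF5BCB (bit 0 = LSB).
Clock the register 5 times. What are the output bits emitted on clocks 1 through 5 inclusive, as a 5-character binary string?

reg_0 = 0xDF5BCB
clock 1: out=1, reg = 0x6FADE5
clock 2: out=1, reg = 0x37D6F2
clock 3: out=0, reg = 0x1BEB79
clock 4: out=1, reg = 0x0DF5BC
clock 5: out=0, reg = 0x06FADE

11010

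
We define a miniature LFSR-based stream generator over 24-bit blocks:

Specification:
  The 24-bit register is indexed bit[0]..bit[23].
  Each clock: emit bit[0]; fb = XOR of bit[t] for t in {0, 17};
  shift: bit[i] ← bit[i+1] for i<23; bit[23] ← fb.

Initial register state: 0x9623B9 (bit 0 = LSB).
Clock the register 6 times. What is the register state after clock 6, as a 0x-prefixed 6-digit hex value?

0xCA588E

reg_0 = 0x9623B9
clock 1: out=1, reg = 0x4B11DC
clock 2: out=0, reg = 0xA588EE
clock 3: out=0, reg = 0x52C477
clock 4: out=1, reg = 0x29623B
clock 5: out=1, reg = 0x94B11D
clock 6: out=1, reg = 0xCA588E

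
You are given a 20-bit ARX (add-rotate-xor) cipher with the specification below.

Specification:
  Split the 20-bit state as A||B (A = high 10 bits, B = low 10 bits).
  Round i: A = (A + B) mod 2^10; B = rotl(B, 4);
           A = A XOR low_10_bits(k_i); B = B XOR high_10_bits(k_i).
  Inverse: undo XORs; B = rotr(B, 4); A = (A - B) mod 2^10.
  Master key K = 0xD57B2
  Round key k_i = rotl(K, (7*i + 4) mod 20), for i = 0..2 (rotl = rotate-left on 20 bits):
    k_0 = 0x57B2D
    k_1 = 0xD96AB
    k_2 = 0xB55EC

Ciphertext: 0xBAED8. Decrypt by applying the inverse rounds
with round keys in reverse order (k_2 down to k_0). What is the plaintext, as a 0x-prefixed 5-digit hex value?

s_0 = ciphertext = 0xBAED8
s_1 = InvRound(s_0, k_2) = 0xF1F40
s_2 = InvRound(s_1, k_1) = 0x0A942
s_3 = InvRound(s_2, k_0) = 0x01B01

0x01B01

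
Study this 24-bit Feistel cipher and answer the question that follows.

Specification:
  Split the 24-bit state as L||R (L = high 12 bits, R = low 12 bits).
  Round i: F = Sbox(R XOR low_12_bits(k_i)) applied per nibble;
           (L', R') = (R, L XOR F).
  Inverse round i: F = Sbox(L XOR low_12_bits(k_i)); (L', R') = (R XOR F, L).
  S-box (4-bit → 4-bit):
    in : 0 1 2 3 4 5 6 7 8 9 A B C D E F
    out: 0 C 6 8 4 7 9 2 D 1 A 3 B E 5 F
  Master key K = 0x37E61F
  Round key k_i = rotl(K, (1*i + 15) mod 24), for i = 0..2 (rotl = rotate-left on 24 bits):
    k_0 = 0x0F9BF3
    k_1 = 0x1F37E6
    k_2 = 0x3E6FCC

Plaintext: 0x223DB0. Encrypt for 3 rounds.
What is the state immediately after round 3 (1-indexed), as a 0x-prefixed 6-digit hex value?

s_0 = plaintext = 0x223DB0
s_1 = Round(s_0, k_0) = 0xDB0B6B
s_2 = Round(s_1, k_1) = 0xB6B66E
s_3 = Round(s_2, k_2) = 0x66EACD

0x66EACD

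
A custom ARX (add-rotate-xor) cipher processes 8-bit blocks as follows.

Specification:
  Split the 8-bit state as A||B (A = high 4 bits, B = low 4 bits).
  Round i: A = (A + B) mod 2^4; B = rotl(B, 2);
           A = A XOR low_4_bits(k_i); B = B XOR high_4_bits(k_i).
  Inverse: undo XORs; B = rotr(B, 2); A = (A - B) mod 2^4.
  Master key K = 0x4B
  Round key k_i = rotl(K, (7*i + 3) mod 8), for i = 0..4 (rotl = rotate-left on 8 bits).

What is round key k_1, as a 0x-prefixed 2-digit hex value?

K = 0x4B
k_0 = rotl(K, (7*0+3) mod 8) = rotl(K, 3) = 0x5A
k_1 = rotl(K, (7*1+3) mod 8) = rotl(K, 2) = 0x2D

0x2D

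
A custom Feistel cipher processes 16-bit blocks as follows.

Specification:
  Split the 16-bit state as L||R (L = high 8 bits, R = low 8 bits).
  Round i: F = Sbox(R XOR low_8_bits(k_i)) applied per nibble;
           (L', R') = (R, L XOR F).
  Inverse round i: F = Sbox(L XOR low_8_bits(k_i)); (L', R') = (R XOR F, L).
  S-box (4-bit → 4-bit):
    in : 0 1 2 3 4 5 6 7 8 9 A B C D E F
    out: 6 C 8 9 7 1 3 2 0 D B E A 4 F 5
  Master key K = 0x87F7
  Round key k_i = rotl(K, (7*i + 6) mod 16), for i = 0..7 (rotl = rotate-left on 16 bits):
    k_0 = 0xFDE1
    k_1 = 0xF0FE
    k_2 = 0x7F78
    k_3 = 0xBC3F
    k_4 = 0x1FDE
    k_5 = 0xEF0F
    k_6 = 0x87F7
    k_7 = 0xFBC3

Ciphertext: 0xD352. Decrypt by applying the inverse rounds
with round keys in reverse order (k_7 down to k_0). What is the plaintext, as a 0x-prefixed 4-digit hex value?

s_0 = ciphertext = 0xD352
s_1 = InvRound(s_0, k_7) = 0x94D3
s_2 = InvRound(s_1, k_6) = 0xEA94
s_3 = InvRound(s_2, k_5) = 0x65EA
s_4 = InvRound(s_3, k_4) = 0x0465
s_5 = InvRound(s_4, k_3) = 0xFB04
s_6 = InvRound(s_5, k_2) = 0x0DFB
s_7 = InvRound(s_6, k_1) = 0xA20D
s_8 = InvRound(s_7, k_0) = 0x74A2

0x74A2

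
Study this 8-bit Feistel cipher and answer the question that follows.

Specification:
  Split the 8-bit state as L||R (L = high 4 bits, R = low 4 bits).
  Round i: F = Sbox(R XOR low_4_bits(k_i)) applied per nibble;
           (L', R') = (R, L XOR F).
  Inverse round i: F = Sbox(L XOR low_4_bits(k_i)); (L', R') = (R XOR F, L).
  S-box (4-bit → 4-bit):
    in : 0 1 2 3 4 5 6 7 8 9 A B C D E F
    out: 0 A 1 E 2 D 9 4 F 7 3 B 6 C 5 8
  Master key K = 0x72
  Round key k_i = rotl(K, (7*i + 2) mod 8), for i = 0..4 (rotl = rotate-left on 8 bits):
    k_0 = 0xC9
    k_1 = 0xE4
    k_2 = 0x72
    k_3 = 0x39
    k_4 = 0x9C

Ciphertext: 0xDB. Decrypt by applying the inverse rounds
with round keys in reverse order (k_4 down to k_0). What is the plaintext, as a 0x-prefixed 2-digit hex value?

0x8F

s_0 = ciphertext = 0xDB
s_1 = InvRound(s_0, k_4) = 0x1D
s_2 = InvRound(s_1, k_3) = 0x21
s_3 = InvRound(s_2, k_2) = 0x12
s_4 = InvRound(s_3, k_1) = 0xF1
s_5 = InvRound(s_4, k_0) = 0x8F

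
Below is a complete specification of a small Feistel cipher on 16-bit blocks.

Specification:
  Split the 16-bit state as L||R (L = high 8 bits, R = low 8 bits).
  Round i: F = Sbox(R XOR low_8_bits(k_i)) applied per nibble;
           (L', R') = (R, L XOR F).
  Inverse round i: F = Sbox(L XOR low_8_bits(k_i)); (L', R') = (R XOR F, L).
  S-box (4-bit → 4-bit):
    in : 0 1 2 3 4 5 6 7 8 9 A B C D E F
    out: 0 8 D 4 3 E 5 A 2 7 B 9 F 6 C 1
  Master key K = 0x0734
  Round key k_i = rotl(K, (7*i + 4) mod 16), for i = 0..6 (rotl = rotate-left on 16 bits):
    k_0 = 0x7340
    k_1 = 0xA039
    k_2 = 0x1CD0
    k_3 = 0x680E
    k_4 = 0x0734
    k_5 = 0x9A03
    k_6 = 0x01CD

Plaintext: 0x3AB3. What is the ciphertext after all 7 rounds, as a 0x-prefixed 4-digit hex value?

s_0 = plaintext = 0x3AB3
s_1 = Round(s_0, k_0) = 0xB32E
s_2 = Round(s_1, k_1) = 0x2E39
s_3 = Round(s_2, k_2) = 0x39E9
s_4 = Round(s_3, k_3) = 0xE9F3
s_5 = Round(s_4, k_4) = 0xF313
s_6 = Round(s_5, k_5) = 0x1373
s_7 = Round(s_6, k_6) = 0x738F

0x738F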